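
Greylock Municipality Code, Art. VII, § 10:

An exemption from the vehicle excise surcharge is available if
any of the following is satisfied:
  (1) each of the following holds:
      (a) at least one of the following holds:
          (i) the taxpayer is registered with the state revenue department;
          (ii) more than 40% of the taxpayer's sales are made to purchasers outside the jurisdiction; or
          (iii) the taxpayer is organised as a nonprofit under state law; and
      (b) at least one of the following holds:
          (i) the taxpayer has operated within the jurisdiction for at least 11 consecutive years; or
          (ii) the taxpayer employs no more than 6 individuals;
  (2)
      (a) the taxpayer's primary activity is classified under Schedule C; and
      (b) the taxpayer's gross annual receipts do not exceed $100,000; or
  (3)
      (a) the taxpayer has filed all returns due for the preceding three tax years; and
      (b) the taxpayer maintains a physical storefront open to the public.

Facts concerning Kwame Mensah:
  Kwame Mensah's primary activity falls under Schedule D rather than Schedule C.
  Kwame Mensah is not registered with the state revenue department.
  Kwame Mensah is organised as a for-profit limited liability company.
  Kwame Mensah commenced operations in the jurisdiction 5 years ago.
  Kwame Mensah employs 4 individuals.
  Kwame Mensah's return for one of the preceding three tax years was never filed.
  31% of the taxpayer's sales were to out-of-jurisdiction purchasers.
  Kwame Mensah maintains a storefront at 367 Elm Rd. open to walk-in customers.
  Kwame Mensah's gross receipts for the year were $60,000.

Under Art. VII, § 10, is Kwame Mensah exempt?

(i) state-registered — not satisfied.
(ii) >40% out-of-jur. sales — not met.
(iii) nonprofit — not satisfied.
(a) = F OR F OR F = false.
(i) ≥ 11 yrs in jurisdiction — fails.
(ii) ≤ 6 employees — met.
(b) = F OR T = true.
So (1) is not satisfied (F AND T).
(a) Schedule C activity — not satisfied.
(b) receipts ≤ $100,000 — holds.
(2): F AND T → false.
(a) returns current — not met.
(b) has storefront — satisfied.
So (3) is not satisfied (F AND T).
So Overall is not satisfied (F OR F OR F).

No — not exempt.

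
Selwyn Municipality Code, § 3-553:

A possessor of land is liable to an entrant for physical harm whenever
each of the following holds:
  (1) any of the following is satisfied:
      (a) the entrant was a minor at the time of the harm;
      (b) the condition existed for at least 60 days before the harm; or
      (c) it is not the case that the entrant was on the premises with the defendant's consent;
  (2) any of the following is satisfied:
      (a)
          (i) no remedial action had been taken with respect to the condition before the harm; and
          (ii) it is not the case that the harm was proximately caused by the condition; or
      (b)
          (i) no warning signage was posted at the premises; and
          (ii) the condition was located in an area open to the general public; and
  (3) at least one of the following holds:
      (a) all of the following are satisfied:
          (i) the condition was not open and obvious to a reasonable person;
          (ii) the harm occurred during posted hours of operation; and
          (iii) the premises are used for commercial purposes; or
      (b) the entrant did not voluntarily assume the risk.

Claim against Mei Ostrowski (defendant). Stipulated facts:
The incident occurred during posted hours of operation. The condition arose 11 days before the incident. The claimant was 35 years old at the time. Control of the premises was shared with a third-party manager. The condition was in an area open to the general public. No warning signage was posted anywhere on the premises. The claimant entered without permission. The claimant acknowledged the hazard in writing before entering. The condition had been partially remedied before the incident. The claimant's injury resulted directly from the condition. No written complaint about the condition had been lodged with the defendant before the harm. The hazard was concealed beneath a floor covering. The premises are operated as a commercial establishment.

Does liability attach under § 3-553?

(a) entrant a minor — not met.
(b) condition ≥60 days old — not satisfied.
(c) not (consent to enter) — satisfied.
(1): F OR F OR T → true.
(i) no remedial action — not satisfied.
(ii) not (proximate cause) — fails.
So (a) is not satisfied (F AND F).
(i) no signage posted — holds.
(ii) public area — met.
(b): T AND T → true.
(2): F OR T → true.
(i) not open/obvious — satisfied.
(ii) during posted hours — met.
(iii) commercial use — holds.
So (a) is satisfied (T AND T AND T).
(b) no assumed risk — not satisfied.
So (3) is satisfied (T OR F).
Overall: T AND T AND T → true.

Yes — liable.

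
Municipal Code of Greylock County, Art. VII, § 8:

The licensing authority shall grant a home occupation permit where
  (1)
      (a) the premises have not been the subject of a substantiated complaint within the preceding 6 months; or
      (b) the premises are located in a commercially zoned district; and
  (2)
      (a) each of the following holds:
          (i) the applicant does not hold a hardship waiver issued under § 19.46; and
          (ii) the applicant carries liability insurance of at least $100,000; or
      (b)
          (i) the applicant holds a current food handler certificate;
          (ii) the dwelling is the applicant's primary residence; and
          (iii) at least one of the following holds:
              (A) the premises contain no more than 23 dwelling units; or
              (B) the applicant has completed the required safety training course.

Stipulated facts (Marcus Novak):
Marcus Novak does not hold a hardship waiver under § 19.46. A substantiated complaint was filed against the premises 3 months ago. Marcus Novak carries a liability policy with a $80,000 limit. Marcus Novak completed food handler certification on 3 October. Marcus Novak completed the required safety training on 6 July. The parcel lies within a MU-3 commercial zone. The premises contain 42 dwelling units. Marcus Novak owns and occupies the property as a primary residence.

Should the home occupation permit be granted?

Yes — granted.

(a) no complaint in 6 mo. — fails.
(b) commercially zoned — satisfied.
(1): F OR T → true.
(i) not (hardship waiver) — holds.
(ii) insurance ≥ $100,000 — not met.
(a): T AND F → false.
(i) food handler cert. — satisfied.
(ii) primary residence — holds.
(A) ≤ 23 units — fails.
(B) safety training — holds.
(iii) = F OR T = true.
(b) = T AND T AND T = true.
So (2) is satisfied (F OR T).
Overall = T AND T = true.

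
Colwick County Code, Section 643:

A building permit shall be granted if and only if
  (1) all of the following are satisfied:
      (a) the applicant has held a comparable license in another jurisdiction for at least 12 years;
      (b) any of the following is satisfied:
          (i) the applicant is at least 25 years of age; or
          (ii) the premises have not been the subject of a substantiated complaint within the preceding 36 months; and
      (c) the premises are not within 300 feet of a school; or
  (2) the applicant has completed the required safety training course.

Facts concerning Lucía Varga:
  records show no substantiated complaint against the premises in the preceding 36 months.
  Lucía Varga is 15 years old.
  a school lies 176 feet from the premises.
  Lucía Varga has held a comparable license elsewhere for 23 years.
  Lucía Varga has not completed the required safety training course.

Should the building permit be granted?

(a) prior license ≥ 12 yr — met.
(i) age ≥ 25 — fails.
(ii) no complaint in 36 mo. — satisfied.
(b): F OR T → true.
(c) ≥300 ft from school — not met.
(1) = T AND T AND F = false.
(2) safety training — not satisfied.
Overall: F OR F → false.

No — denied.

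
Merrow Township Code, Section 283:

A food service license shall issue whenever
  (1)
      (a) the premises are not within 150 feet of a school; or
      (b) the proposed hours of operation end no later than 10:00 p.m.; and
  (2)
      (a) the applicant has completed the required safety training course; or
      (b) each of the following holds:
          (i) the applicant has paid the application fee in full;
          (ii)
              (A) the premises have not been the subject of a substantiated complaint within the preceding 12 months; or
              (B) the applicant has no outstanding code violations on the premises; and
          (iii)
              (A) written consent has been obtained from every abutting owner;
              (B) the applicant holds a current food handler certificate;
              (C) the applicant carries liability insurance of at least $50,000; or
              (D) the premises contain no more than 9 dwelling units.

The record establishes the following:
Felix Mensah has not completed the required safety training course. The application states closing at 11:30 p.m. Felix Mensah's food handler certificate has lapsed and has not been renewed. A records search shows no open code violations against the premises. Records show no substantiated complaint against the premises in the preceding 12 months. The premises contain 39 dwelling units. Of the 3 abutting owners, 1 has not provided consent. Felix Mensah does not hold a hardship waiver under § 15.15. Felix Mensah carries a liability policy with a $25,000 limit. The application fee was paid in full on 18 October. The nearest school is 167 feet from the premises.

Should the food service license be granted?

(a) ≥150 ft from school — satisfied.
(b) closes by 10 p.m. — fails.
(1) = T OR F = true.
(a) safety training — fails.
(i) fee paid — met.
(A) no complaint in 12 mo. — holds.
(B) no code violations — met.
So (ii) is satisfied (T OR T).
(A) all abutters consent — not satisfied.
(B) food handler cert. — not satisfied.
(C) insurance ≥ $50,000 — not met.
(D) ≤ 9 units — not met.
(iii) = F OR F OR F OR F = false.
So (b) is not satisfied (T AND T AND F).
(2): F OR F → false.
So Overall is not satisfied (T AND F).

No — denied.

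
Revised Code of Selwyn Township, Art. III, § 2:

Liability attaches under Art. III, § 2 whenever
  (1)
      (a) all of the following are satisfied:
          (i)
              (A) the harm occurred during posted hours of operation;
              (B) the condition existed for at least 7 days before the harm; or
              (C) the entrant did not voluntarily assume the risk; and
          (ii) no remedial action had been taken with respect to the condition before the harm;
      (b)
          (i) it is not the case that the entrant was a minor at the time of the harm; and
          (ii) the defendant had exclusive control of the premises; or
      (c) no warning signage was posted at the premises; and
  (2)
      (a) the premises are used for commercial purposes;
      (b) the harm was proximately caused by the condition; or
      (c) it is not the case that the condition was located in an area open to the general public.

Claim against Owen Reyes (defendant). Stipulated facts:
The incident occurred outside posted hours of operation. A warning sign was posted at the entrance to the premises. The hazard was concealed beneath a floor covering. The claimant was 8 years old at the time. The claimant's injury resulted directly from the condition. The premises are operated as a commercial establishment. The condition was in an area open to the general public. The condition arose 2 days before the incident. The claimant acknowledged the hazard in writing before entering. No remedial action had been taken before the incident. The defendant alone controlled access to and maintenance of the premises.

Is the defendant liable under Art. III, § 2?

No — not liable.

(A) during posted hours — not met.
(B) condition ≥7 days old — fails.
(C) no assumed risk — not satisfied.
(i) = F OR F OR F = false.
(ii) no remedial action — satisfied.
(a) = F AND T = false.
(i) not (entrant a minor) — not satisfied.
(ii) exclusive control — holds.
(b) = F AND T = false.
(c) no signage posted — fails.
So (1) is not satisfied (F OR F OR F).
(a) commercial use — holds.
(b) proximate cause — satisfied.
(c) not (public area) — not met.
So (2) is satisfied (T OR T OR F).
Overall = F AND T = false.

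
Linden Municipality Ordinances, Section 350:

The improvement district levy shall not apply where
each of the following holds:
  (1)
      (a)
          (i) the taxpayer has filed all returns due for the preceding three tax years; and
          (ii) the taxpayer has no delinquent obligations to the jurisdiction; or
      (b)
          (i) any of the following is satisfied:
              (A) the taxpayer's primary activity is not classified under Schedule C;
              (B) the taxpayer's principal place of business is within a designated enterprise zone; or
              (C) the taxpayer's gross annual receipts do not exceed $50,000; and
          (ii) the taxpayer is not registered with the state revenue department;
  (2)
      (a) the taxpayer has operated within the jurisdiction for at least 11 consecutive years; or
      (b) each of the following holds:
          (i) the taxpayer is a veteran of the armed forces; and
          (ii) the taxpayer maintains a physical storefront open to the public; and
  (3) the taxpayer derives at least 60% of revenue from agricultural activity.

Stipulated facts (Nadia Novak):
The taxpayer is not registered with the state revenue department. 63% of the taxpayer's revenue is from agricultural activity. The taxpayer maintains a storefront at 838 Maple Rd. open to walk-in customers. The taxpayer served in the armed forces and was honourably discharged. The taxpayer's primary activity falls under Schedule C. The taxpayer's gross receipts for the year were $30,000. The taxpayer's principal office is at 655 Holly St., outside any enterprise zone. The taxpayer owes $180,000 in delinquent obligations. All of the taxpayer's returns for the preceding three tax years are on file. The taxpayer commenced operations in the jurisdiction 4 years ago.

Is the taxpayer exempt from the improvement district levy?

Yes — exempt.

(i) returns current — met.
(ii) no delinquency — not satisfied.
So (a) is not satisfied (T AND F).
(A) not (Schedule C activity) — not met.
(B) in enterprise zone — not satisfied.
(C) receipts ≤ $50,000 — holds.
So (i) is satisfied (F OR F OR T).
(ii) not (state-registered) — met.
(b) = T AND T = true.
(1) = F OR T = true.
(a) ≥ 11 yrs in jurisdiction — not met.
(i) veteran — satisfied.
(ii) has storefront — met.
(b): T AND T → true.
So (2) is satisfied (F OR T).
(3) ≥60% agricultural — met.
So Overall is satisfied (T AND T AND T).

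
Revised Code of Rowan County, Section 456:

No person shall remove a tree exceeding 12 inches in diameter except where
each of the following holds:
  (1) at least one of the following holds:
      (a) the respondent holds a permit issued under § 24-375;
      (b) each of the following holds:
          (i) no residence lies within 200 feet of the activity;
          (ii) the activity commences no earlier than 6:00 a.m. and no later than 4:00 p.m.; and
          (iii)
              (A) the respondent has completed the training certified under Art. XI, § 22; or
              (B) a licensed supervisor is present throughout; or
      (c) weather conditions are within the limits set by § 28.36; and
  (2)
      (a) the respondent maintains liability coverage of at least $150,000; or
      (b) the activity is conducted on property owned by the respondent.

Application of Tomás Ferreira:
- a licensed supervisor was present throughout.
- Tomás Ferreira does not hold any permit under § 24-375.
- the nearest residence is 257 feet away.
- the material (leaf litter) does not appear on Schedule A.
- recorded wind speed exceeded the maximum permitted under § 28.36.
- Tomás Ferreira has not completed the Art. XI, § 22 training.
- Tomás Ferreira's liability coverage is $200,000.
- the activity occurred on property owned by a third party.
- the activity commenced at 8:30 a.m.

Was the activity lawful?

(a) holds permit — not met.
(i) no residence in 200 ft — holds.
(ii) start within hours — met.
(A) training certified — not met.
(B) supervisor present — satisfied.
(iii): F OR T → true.
(b): T AND T AND T → true.
(c) weather ok — not met.
(1) = F OR T OR F = true.
(a) coverage ≥ $150,000 — satisfied.
(b) own property — fails.
(2): T OR F → true.
Overall: T AND T → true.

Yes — lawful.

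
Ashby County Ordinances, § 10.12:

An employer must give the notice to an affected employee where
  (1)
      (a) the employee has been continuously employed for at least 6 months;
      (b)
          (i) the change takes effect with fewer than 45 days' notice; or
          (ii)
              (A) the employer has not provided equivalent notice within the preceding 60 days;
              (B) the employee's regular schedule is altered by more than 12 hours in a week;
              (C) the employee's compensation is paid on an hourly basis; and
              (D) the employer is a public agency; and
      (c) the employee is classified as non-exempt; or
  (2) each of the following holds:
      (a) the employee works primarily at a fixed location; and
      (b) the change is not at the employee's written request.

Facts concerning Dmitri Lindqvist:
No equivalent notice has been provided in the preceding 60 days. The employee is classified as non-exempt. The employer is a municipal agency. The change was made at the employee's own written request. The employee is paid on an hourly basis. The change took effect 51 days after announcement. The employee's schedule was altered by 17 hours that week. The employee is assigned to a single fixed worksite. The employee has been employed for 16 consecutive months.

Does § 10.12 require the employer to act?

(a) tenure ≥ 6 mo. — holds.
(i) < 45 days' notice — fails.
(A) no recent notice — met.
(B) schedule shift > 12h — holds.
(C) hourly-paid — satisfied.
(D) public agency — satisfied.
(ii) = T AND T AND T AND T = true.
(b): F OR T → true.
(c) non-exempt — satisfied.
(1) = T AND T AND T = true.
(a) fixed location — satisfied.
(b) not employee-requested — not satisfied.
(2) = T AND F = false.
Overall = T OR F = true.

Yes — required.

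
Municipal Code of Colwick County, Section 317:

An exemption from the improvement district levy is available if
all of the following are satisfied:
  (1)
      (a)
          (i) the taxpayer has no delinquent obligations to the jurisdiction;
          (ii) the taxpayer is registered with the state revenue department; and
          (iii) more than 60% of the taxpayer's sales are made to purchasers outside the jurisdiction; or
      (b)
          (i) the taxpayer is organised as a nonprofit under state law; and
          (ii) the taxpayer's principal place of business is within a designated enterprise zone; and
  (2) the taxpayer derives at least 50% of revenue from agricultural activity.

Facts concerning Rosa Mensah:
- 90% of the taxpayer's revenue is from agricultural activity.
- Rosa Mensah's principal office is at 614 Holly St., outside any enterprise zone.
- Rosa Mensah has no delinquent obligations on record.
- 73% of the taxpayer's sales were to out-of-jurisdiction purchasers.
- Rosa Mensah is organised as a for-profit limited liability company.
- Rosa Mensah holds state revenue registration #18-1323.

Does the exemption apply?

(i) no delinquency — met.
(ii) state-registered — holds.
(iii) >60% out-of-jur. sales — holds.
(a): T AND T AND T → true.
(i) nonprofit — not met.
(ii) in enterprise zone — not met.
(b) = F AND F = false.
(1): T OR F → true.
(2) ≥50% agricultural — met.
Overall = T AND T = true.

Yes — exempt.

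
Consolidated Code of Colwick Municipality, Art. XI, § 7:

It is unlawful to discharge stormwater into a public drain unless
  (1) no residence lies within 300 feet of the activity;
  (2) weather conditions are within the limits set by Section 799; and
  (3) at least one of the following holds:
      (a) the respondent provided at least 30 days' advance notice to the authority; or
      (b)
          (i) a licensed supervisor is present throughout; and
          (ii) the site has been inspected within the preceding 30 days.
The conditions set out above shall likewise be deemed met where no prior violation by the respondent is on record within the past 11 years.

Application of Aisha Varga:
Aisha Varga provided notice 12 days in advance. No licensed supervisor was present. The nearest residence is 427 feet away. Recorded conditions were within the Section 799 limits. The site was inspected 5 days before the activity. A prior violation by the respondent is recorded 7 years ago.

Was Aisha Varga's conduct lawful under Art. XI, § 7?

No — unlawful.

(1) no residence in 300 ft — satisfied.
(2) weather ok — met.
(a) ≥30 days' notice — not met.
(i) supervisor present — not satisfied.
(ii) site inspected — met.
(b) = F AND T = false.
(3) = F OR F = false.
Overall: T AND T AND F → false.
Exception (no prior violation) — not satisfied.
Result: main false OR exception false → false.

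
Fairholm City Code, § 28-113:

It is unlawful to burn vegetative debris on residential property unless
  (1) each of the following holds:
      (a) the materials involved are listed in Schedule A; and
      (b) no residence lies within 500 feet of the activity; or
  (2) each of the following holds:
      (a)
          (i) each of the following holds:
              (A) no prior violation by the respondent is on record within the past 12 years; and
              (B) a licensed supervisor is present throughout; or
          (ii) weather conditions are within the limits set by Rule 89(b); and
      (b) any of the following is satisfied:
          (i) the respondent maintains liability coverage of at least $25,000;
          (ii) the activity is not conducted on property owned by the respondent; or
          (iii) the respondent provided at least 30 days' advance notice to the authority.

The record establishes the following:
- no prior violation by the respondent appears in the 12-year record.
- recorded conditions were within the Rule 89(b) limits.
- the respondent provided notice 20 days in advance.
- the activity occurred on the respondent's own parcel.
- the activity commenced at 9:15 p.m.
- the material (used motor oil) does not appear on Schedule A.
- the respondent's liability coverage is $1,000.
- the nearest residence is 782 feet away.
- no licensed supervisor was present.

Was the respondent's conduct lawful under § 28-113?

No — unlawful.

(a) Schedule A material — fails.
(b) no residence in 500 ft — satisfied.
(1): F AND T → false.
(A) no prior violation — holds.
(B) supervisor present — not satisfied.
(i): T AND F → false.
(ii) weather ok — holds.
(a): F OR T → true.
(i) coverage ≥ $25,000 — not satisfied.
(ii) not (own property) — not satisfied.
(iii) ≥30 days' notice — not met.
So (b) is not satisfied (F OR F OR F).
(2): T AND F → false.
Overall: F OR F → false.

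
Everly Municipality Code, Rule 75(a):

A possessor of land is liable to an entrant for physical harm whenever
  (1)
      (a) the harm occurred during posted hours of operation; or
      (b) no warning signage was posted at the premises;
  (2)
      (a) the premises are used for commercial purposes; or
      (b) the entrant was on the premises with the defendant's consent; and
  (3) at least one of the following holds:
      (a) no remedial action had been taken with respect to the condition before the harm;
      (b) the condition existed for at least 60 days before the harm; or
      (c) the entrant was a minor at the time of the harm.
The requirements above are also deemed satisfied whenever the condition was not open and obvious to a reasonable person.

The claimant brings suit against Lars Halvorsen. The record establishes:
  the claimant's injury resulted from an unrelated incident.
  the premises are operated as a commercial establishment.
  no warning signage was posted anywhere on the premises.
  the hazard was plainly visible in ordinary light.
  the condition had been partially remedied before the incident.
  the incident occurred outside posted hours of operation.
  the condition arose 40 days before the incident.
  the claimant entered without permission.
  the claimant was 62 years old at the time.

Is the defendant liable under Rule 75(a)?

No — not liable.

(a) during posted hours — not satisfied.
(b) no signage posted — met.
(1) = F OR T = true.
(a) commercial use — met.
(b) consent to enter — not satisfied.
So (2) is satisfied (T OR F).
(a) no remedial action — not satisfied.
(b) condition ≥60 days old — not satisfied.
(c) entrant a minor — fails.
So (3) is not satisfied (F OR F OR F).
So Overall is not satisfied (T AND T AND F).
Exception (not open/obvious) — not satisfied.
Result: main false OR exception false → false.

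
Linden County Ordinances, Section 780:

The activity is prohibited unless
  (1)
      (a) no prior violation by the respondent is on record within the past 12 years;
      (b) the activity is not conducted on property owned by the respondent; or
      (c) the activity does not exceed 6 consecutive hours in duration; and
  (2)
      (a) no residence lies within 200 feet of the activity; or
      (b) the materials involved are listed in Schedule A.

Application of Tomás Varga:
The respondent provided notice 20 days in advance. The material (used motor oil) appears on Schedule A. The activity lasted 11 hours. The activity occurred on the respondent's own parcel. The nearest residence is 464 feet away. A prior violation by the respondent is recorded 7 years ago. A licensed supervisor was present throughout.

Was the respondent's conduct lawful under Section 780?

(a) no prior violation — not met.
(b) not (own property) — not satisfied.
(c) ≤ 6 hrs duration — not met.
So (1) is not satisfied (F OR F OR F).
(a) no residence in 200 ft — satisfied.
(b) Schedule A material — holds.
(2) = T OR T = true.
Overall: F AND T → false.

No — unlawful.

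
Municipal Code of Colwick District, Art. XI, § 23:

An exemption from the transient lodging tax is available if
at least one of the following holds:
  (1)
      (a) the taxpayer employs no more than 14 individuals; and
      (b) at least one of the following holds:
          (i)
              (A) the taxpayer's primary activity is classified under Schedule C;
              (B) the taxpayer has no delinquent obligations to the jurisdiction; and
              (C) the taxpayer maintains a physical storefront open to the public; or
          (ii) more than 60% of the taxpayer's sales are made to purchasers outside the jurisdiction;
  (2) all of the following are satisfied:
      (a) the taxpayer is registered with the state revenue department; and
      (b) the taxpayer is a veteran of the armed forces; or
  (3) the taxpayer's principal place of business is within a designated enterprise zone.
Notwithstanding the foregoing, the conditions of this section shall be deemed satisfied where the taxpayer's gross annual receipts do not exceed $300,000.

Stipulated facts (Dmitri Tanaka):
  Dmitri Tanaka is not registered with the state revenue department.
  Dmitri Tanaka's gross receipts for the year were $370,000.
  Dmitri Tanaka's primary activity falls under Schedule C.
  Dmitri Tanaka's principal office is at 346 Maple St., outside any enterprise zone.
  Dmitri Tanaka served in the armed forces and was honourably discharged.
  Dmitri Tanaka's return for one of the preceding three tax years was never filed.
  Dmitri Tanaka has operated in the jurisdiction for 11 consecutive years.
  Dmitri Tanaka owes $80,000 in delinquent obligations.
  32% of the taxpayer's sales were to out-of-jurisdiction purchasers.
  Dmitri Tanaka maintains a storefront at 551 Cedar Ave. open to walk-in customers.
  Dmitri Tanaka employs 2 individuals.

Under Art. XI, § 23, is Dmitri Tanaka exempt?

No — not exempt.

(a) ≤ 14 employees — satisfied.
(A) Schedule C activity — met.
(B) no delinquency — fails.
(C) has storefront — holds.
(i) = T AND F AND T = false.
(ii) >60% out-of-jur. sales — fails.
So (b) is not satisfied (F OR F).
So (1) is not satisfied (T AND F).
(a) state-registered — not met.
(b) veteran — satisfied.
So (2) is not satisfied (F AND T).
(3) in enterprise zone — fails.
So Overall is not satisfied (F OR F OR F).
Exception (receipts ≤ $300,000) — not satisfied.
Result: main false OR exception false → false.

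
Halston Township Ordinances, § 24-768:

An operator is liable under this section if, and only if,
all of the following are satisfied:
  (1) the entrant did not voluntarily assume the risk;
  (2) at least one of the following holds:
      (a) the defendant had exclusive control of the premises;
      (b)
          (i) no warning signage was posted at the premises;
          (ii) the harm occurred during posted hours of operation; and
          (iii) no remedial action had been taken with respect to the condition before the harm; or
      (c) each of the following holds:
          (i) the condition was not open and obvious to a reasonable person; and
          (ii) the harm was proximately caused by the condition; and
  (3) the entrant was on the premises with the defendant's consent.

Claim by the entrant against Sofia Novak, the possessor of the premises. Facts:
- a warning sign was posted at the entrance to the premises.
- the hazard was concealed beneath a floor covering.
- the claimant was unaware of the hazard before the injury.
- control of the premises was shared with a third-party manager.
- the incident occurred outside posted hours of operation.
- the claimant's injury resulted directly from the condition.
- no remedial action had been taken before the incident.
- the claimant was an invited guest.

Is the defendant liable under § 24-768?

(1) no assumed risk — satisfied.
(a) exclusive control — not satisfied.
(i) no signage posted — not met.
(ii) during posted hours — not satisfied.
(iii) no remedial action — satisfied.
So (b) is not satisfied (F AND F AND T).
(i) not open/obvious — holds.
(ii) proximate cause — satisfied.
(c): T AND T → true.
(2) = F OR F OR T = true.
(3) consent to enter — holds.
So Overall is satisfied (T AND T AND T).

Yes — liable.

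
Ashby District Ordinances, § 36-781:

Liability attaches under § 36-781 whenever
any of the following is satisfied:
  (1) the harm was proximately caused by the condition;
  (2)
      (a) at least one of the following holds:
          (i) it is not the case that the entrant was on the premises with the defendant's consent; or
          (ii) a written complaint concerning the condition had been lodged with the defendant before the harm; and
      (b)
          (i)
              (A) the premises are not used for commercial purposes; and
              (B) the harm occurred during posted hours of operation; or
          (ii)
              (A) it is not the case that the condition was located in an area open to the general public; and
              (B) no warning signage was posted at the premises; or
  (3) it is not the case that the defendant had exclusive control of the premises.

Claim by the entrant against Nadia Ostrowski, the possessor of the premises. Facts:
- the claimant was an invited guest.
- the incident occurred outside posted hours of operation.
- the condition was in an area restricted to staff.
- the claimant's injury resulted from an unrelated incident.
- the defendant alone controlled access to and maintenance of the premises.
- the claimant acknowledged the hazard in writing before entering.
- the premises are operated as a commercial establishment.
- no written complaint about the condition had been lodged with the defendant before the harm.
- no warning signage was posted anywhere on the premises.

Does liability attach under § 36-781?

(1) proximate cause — fails.
(i) not (consent to enter) — not satisfied.
(ii) complaint lodged — not met.
(a) = F OR F = false.
(A) not (commercial use) — fails.
(B) during posted hours — not satisfied.
(i): F AND F → false.
(A) not (public area) — holds.
(B) no signage posted — satisfied.
So (ii) is satisfied (T AND T).
(b) = F OR T = true.
So (2) is not satisfied (F AND T).
(3) not (exclusive control) — not satisfied.
So Overall is not satisfied (F OR F OR F).

No — not liable.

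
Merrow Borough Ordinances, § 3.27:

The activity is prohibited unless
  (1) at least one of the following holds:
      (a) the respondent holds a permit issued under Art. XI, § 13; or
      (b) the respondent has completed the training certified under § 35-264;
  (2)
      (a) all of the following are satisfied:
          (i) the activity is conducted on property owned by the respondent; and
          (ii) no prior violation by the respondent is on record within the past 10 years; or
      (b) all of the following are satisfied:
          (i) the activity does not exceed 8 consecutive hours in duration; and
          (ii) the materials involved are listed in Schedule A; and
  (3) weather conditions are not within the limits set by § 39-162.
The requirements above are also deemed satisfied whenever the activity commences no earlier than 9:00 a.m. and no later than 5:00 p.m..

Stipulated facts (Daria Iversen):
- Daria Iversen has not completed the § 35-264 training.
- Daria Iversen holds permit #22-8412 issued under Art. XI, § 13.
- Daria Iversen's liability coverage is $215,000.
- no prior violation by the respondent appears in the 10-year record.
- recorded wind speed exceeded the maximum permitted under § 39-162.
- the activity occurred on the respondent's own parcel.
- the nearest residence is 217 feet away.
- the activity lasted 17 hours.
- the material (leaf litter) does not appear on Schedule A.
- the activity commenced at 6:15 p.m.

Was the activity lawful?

(a) holds permit — satisfied.
(b) training certified — not met.
(1): T OR F → true.
(i) own property — satisfied.
(ii) no prior violation — holds.
(a): T AND T → true.
(i) ≤ 8 hrs duration — not met.
(ii) Schedule A material — not met.
(b): F AND F → false.
(2): T OR F → true.
(3) not (weather ok) — satisfied.
Overall = T AND T AND T = true.
Exception (start within hours) — not satisfied.
Result: main true OR exception false → true.

Yes — lawful.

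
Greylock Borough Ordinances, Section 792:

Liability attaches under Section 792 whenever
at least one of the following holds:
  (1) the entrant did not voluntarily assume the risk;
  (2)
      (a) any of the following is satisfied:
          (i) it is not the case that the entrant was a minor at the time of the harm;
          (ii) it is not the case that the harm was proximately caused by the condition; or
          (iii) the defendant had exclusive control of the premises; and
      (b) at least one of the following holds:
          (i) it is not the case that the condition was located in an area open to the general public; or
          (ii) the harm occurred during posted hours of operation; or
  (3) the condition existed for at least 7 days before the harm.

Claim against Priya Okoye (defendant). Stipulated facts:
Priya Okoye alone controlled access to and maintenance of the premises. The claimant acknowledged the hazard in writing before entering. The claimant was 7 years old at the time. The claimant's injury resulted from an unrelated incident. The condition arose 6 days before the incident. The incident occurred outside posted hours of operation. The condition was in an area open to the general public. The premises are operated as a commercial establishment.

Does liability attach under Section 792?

No — not liable.

(1) no assumed risk — not satisfied.
(i) not (entrant a minor) — not satisfied.
(ii) not (proximate cause) — holds.
(iii) exclusive control — satisfied.
So (a) is satisfied (F OR T OR T).
(i) not (public area) — not met.
(ii) during posted hours — not met.
So (b) is not satisfied (F OR F).
(2): T AND F → false.
(3) condition ≥7 days old — not satisfied.
Overall = F OR F OR F = false.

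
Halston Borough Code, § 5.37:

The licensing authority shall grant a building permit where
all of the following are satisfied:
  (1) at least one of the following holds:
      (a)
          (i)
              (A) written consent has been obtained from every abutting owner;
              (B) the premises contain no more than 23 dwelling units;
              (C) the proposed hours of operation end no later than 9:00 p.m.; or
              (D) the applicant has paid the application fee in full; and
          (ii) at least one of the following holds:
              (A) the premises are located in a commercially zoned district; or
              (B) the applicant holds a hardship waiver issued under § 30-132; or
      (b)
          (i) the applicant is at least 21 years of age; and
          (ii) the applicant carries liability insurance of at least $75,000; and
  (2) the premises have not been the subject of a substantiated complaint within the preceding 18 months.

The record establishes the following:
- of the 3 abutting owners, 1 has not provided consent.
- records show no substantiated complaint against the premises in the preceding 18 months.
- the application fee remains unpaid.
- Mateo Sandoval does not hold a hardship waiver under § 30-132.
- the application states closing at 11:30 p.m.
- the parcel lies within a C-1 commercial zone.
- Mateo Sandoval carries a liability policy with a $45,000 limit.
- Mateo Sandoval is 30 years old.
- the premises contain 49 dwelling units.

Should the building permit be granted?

No — denied.

(A) all abutters consent — not satisfied.
(B) ≤ 23 units — not met.
(C) closes by 9 p.m. — not met.
(D) fee paid — fails.
(i) = F OR F OR F OR F = false.
(A) commercially zoned — satisfied.
(B) hardship waiver — not satisfied.
(ii): T OR F → true.
(a) = F AND T = false.
(i) age ≥ 21 — met.
(ii) insurance ≥ $75,000 — not met.
(b): T AND F → false.
(1): F OR F → false.
(2) no complaint in 18 mo. — met.
Overall: F AND T → false.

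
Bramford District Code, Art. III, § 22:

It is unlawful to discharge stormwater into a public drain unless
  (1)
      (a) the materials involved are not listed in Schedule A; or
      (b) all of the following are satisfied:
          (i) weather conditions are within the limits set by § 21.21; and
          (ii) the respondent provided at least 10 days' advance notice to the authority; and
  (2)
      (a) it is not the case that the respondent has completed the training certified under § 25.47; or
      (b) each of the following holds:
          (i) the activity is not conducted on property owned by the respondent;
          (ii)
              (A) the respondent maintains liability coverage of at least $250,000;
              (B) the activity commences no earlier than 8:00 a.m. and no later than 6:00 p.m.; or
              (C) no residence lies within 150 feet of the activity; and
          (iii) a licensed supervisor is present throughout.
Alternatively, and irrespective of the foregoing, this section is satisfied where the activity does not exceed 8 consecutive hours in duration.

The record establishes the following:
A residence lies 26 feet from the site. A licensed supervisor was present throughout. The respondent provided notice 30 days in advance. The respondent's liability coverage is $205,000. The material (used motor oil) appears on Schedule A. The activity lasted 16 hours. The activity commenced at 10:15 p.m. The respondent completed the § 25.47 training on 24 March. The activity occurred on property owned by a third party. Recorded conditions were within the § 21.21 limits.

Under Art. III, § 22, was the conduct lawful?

No — unlawful.

(a) not (Schedule A material) — fails.
(i) weather ok — holds.
(ii) ≥10 days' notice — satisfied.
So (b) is satisfied (T AND T).
So (1) is satisfied (F OR T).
(a) not (training certified) — not met.
(i) not (own property) — satisfied.
(A) coverage ≥ $250,000 — not met.
(B) start within hours — fails.
(C) no residence in 150 ft — not met.
So (ii) is not satisfied (F OR F OR F).
(iii) supervisor present — met.
So (b) is not satisfied (T AND F AND T).
(2) = F OR F = false.
So Overall is not satisfied (T AND F).
Exception (≤ 8 hrs duration) — not satisfied.
Result: main false OR exception false → false.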